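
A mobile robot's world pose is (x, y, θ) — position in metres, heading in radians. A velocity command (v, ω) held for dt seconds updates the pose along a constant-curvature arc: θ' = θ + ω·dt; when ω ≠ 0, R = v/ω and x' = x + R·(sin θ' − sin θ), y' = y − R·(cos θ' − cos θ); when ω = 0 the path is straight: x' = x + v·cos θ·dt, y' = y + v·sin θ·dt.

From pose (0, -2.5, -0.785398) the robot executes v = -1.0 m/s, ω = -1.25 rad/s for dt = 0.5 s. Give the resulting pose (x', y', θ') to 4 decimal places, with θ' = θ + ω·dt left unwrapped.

(-0.2240, -2.0621, -1.4104)

θ' = -0.7854 + -1.25·0.5 = -1.4104
R = v/ω = -1.0/-1.25 = 0.8000
x' = 0 + 0.8000·(sin -1.4104 − sin -0.7854) = -0.2240
y' = -2.5 − 0.8000·(cos -1.4104 − cos -0.7854) = -2.0621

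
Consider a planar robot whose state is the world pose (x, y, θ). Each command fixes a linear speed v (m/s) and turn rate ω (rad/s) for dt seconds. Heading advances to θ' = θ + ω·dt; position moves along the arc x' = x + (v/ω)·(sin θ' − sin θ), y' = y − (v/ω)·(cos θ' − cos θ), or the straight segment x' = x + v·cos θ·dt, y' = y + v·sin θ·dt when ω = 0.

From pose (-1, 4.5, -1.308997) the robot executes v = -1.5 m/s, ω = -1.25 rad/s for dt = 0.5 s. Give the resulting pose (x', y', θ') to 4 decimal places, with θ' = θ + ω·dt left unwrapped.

(-0.9626, 5.2369, -1.9340)

θ' = -1.3090 + -1.25·0.5 = -1.9340
R = v/ω = -1.5/-1.25 = 1.2000
x' = -1 + 1.2000·(sin -1.9340 − sin -1.3090) = -0.9626
y' = 4.5 − 1.2000·(cos -1.9340 − cos -1.3090) = 5.2369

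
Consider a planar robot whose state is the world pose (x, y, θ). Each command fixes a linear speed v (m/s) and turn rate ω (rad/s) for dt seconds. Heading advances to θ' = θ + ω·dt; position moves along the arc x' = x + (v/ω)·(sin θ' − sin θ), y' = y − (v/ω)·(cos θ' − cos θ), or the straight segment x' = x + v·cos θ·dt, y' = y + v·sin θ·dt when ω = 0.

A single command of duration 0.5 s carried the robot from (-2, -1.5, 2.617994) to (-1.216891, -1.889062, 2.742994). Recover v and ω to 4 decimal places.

Δθ = 2.742994 − 2.617994 = 0.125000
ω = Δθ/dt = 0.125000/0.5 = 0.2500
R = Δx/(sin θ' − sin θ) = -7.0000
v = R·ω = -7.0000·0.2500 = -1.7500

v = -1.7500, ω = 0.2500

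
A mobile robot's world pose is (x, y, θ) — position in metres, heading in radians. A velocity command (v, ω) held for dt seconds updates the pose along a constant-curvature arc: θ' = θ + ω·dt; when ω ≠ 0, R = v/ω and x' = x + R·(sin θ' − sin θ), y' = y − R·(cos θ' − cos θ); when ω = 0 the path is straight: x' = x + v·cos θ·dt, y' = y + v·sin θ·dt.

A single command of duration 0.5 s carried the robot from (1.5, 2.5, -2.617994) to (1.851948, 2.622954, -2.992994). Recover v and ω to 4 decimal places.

Δθ = -2.992994 − -2.617994 = -0.375000
ω = Δθ/dt = -0.375000/0.5 = -0.7500
R = Δx/(sin θ' − sin θ) = 1.0000
v = R·ω = 1.0000·-0.7500 = -0.7500

v = -0.7500, ω = -0.7500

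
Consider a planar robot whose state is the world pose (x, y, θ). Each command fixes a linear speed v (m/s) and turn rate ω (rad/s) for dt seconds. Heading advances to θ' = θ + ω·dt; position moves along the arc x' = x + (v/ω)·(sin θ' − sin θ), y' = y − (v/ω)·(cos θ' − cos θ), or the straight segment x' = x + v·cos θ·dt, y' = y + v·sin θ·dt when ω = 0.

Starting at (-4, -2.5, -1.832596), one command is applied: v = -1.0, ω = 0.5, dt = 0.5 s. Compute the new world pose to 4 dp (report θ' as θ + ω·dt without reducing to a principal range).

(-3.9320, -2.0060, -1.5826)

θ' = -1.8326 + 0.5·0.5 = -1.5826
R = v/ω = -1.0/0.5 = -2.0000
x' = -4 + -2.0000·(sin -1.5826 − sin -1.8326) = -3.9320
y' = -2.5 − -2.0000·(cos -1.5826 − cos -1.8326) = -2.0060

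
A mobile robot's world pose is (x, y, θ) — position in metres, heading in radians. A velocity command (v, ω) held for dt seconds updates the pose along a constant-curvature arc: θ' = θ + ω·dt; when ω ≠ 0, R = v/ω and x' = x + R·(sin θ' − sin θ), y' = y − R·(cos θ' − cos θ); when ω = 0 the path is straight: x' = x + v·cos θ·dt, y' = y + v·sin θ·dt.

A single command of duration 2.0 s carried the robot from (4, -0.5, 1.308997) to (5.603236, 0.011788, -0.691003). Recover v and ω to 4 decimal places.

v = 1.0000, ω = -1.0000

Δθ = -0.691003 − 1.308997 = -2.000000
ω = Δθ/dt = -2.000000/2.0 = -1.0000
R = Δx/(sin θ' − sin θ) = -1.0000
v = R·ω = -1.0000·-1.0000 = 1.0000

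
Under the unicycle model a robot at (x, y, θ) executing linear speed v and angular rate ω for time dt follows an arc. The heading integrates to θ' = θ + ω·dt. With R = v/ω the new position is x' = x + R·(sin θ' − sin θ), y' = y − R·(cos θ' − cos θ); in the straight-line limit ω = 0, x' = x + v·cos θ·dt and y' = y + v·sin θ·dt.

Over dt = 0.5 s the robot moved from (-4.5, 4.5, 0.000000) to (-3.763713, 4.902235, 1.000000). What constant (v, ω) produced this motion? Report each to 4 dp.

v = 1.7500, ω = 2.0000

Δθ = 1.000000 − 0.000000 = 1.000000
ω = Δθ/dt = 1.000000/0.5 = 2.0000
R = Δx/(sin θ' − sin θ) = 0.8750
v = R·ω = 0.8750·2.0000 = 1.7500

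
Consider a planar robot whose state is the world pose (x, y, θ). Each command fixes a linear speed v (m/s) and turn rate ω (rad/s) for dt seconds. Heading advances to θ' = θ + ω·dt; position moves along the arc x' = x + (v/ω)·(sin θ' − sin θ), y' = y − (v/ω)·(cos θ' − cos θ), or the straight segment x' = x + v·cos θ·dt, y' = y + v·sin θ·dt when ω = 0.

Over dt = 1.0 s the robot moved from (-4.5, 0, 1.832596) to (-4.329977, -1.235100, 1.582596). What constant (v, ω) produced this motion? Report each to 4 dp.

Δθ = 1.582596 − 1.832596 = -0.250000
ω = Δθ/dt = -0.250000/1.0 = -0.2500
R = −Δy/(cos θ' − cos θ) = 5.0000
v = R·ω = 5.0000·-0.2500 = -1.2500

v = -1.2500, ω = -0.2500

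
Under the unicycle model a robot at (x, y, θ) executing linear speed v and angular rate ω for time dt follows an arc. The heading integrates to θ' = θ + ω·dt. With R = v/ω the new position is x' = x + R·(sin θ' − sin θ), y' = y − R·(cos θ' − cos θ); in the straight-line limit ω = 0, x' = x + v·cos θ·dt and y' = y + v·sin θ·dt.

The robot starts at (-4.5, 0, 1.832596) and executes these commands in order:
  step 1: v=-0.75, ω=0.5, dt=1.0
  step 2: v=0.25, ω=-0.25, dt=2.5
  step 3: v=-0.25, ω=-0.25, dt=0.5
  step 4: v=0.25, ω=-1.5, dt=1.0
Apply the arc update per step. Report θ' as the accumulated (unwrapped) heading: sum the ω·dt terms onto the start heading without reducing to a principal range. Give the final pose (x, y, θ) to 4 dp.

step 1: θ'=2.3326 (R=-1.5000) → pose (-4.1365, -0.6471, 2.3326)
step 2: θ'=1.7076 (R=-1.0000) → pose (-4.4036, -0.0933, 1.7076)
step 3: θ'=1.5826 (R=1.0000) → pose (-4.3943, -0.2178, 1.5826)
step 4: θ'=0.0826 (R=-0.1667) → pose (-4.2414, -0.0498, 0.0826)

(-4.2414, -0.0498, 0.0826)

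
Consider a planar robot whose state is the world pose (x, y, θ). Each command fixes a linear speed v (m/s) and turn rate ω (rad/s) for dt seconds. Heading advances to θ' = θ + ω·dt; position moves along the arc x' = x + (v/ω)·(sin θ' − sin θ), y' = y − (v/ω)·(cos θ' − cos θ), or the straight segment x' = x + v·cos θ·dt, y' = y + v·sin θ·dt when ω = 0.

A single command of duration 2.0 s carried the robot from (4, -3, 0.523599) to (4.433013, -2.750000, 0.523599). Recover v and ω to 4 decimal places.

Δθ = 0.523599 − 0.523599 = 0.000000
ω = Δθ/dt = 0.000000/2.0 = 0.0000
ω = 0 → v = (Δx·cos θ + Δy·sin θ)/dt = 0.2500

v = 0.2500, ω = 0.0000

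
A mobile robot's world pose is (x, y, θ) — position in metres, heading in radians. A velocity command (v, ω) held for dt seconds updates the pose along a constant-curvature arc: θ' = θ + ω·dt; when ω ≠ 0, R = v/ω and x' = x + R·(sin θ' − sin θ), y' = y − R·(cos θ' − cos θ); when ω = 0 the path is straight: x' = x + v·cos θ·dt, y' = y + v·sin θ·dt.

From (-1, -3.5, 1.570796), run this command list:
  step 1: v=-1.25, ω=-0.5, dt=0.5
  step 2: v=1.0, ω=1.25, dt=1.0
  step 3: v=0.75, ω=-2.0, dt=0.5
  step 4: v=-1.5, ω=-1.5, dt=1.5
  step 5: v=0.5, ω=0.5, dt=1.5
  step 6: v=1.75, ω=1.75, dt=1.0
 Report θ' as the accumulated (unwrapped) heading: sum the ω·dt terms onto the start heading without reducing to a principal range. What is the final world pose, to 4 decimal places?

step 1: θ'=1.3208 (R=2.5000) → pose (-1.0777, -4.1185, 1.3208)
step 2: θ'=2.5708 (R=0.8000) → pose (-1.4206, -3.2474, 2.5708)
step 3: θ'=1.5708 (R=-0.3750) → pose (-1.5930, -2.9319, 1.5708)
step 4: θ'=-0.6792 (R=1.0000) → pose (-3.2212, -3.7099, -0.6792)
step 5: θ'=0.0708 (R=1.0000) → pose (-2.5223, -3.9294, 0.0708)
step 6: θ'=1.8208 (R=1.0000) → pose (-1.6241, -2.6845, 1.8208)

(-1.6241, -2.6845, 1.8208)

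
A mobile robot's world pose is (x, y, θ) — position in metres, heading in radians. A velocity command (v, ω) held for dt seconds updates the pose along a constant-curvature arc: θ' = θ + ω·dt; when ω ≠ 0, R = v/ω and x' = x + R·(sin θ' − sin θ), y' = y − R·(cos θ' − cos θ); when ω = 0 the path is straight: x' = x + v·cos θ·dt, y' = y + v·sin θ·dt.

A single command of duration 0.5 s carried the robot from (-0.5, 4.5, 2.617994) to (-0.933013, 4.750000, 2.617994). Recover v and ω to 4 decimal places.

Δθ = 2.617994 − 2.617994 = 0.000000
ω = Δθ/dt = 0.000000/0.5 = 0.0000
ω = 0 → v = (Δx·cos θ + Δy·sin θ)/dt = 1.0000

v = 1.0000, ω = 0.0000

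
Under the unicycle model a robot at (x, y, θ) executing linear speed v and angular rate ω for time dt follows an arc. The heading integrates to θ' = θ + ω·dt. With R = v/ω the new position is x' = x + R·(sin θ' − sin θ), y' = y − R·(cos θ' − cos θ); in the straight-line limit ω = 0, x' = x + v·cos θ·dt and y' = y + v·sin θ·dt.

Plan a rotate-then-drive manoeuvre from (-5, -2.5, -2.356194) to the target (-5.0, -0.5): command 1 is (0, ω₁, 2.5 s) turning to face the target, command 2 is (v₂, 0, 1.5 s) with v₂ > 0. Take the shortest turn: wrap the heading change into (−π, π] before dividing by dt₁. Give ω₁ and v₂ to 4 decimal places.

heading to target = atan2(-0.5−-2.5, -5−-5) = 1.5708
Δθ = wrap(1.5708 − -2.3562) = -2.3562; ω₁ = Δθ/dt₁ = -0.9425
distance = √((-5−-5)² + (-0.5−-2.5)²) = 2.0000; v₂ = distance/dt₂ = 1.3333

ω₁ = -0.9425, v₂ = 1.3333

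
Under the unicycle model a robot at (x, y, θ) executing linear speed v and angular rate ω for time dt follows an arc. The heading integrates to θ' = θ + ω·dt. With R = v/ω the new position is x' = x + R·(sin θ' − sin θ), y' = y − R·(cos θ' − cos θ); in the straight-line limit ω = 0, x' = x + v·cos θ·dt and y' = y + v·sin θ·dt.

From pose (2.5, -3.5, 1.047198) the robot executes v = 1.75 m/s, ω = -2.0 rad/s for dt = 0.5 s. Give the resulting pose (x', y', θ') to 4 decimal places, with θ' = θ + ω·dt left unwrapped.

θ' = 1.0472 + -2.0·0.5 = 0.0472
R = v/ω = 1.75/-2.0 = -0.8750
x' = 2.5 + -0.8750·(sin 0.0472 − sin 1.0472) = 3.2165
y' = -3.5 − -0.8750·(cos 0.0472 − cos 1.0472) = -3.0635

(3.2165, -3.0635, 0.0472)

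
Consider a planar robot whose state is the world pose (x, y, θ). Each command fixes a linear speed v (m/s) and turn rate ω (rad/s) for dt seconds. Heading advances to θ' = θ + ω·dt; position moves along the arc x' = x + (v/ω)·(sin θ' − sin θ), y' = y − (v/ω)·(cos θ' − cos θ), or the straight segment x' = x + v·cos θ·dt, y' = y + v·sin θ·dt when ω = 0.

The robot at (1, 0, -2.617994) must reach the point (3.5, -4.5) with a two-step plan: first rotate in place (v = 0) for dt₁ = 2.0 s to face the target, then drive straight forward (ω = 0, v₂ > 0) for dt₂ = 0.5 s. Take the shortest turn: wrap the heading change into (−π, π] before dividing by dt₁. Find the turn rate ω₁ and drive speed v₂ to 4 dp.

heading to target = atan2(-4.5−0, 3.5−1) = -1.0637
Δθ = wrap(-1.0637 − -2.6180) = 1.5543; ω₁ = Δθ/dt₁ = 0.7771
distance = √((3.5−1)² + (-4.5−0)²) = 5.1478; v₂ = distance/dt₂ = 10.2956

ω₁ = 0.7771, v₂ = 10.2956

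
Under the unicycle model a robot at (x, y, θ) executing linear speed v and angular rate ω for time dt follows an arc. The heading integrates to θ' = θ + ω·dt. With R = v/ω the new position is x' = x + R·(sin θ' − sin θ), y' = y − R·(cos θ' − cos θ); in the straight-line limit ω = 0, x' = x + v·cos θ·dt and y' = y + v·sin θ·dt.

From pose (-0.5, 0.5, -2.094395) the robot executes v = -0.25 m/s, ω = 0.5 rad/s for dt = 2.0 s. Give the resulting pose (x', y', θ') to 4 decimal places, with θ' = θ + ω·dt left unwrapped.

(-0.4887, 0.9793, -1.0944)

θ' = -2.0944 + 0.5·2.0 = -1.0944
R = v/ω = -0.25/0.5 = -0.5000
x' = -0.5 + -0.5000·(sin -1.0944 − sin -2.0944) = -0.4887
y' = 0.5 − -0.5000·(cos -1.0944 − cos -2.0944) = 0.9793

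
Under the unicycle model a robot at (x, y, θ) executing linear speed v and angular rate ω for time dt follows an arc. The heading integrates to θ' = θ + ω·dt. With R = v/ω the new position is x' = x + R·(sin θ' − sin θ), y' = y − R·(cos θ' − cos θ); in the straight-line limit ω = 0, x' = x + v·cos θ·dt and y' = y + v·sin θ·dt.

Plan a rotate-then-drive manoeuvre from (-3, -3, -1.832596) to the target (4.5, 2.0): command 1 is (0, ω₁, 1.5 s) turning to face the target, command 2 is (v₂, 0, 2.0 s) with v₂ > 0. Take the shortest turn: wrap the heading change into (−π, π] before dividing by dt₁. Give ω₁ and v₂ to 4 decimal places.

heading to target = atan2(2−-3, 4.5−-3) = 0.5880
Δθ = wrap(0.5880 − -1.8326) = 2.4206; ω₁ = Δθ/dt₁ = 1.6137
distance = √((4.5−-3)² + (2−-3)²) = 9.0139; v₂ = distance/dt₂ = 4.5069

ω₁ = 1.6137, v₂ = 4.5069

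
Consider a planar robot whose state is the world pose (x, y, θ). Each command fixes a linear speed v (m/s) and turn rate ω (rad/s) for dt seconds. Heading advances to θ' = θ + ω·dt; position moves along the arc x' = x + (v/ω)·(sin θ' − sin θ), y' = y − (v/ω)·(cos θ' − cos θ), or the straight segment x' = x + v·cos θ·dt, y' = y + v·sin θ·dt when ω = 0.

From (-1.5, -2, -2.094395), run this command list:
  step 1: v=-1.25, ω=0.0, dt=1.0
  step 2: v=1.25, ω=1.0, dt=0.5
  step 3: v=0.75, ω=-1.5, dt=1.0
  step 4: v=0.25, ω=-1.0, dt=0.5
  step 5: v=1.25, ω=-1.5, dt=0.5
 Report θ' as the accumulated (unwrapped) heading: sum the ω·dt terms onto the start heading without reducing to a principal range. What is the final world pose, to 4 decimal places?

(-2.0525, -1.5261, -4.3444)

step 1: θ'=-2.0944 (straight) → pose (-0.8750, -0.9175, -2.0944)
step 2: θ'=-1.5944 (R=1.2500) → pose (-1.0421, -1.5130, -1.5944)
step 3: θ'=-3.0944 (R=-0.5000) → pose (-1.5184, -2.0006, -3.0944)
step 4: θ'=-3.5944 (R=-0.2500) → pose (-1.6396, -1.9757, -3.5944)
step 5: θ'=-4.3444 (R=-0.8333) → pose (-2.0525, -1.5261, -4.3444)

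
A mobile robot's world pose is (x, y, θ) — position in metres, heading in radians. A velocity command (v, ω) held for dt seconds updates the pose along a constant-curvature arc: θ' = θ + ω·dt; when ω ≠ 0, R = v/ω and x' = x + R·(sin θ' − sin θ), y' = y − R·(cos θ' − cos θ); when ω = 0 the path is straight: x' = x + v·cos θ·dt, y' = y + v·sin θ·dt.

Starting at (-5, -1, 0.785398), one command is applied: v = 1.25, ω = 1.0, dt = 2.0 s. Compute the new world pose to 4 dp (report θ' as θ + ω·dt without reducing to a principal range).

θ' = 0.7854 + 1.0·2.0 = 2.7854
R = v/ω = 1.25/1.0 = 1.2500
x' = -5 + 1.2500·(sin 2.7854 − sin 0.7854) = -5.4480
y' = -1 − 1.2500·(cos 2.7854 − cos 0.7854) = 1.0554

(-5.4480, 1.0554, 2.7854)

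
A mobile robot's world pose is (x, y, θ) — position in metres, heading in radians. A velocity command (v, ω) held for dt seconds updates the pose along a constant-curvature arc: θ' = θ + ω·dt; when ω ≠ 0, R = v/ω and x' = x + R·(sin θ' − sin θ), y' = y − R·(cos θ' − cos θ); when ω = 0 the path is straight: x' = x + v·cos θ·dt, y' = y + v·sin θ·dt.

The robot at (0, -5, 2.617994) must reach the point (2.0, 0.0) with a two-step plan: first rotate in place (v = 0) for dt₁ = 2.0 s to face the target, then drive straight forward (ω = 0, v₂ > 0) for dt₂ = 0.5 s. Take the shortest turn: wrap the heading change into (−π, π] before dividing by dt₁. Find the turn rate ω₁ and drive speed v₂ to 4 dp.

ω₁ = -0.7139, v₂ = 10.7703

heading to target = atan2(0−-5, 2−0) = 1.1903
Δθ = wrap(1.1903 − 2.6180) = -1.4277; ω₁ = Δθ/dt₁ = -0.7139
distance = √((2−0)² + (0−-5)²) = 5.3852; v₂ = distance/dt₂ = 10.7703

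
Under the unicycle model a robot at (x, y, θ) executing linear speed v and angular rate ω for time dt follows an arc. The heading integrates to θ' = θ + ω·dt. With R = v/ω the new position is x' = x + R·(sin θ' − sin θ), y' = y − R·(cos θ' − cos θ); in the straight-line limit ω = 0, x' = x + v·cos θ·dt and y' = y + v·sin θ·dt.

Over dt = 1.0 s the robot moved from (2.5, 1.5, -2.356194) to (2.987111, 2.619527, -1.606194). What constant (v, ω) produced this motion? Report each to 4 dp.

v = -1.2500, ω = 0.7500

Δθ = -1.606194 − -2.356194 = 0.750000
ω = Δθ/dt = 0.750000/1.0 = 0.7500
R = −Δy/(cos θ' − cos θ) = -1.6667
v = R·ω = -1.6667·0.7500 = -1.2500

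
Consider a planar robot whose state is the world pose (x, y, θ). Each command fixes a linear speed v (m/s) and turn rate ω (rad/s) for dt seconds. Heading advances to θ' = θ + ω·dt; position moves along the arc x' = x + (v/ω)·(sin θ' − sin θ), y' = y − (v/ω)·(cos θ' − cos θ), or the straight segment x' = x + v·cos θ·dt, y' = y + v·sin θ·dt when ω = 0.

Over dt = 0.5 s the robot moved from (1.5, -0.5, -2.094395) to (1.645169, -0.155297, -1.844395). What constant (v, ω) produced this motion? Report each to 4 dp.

v = -0.7500, ω = 0.5000

Δθ = -1.844395 − -2.094395 = 0.250000
ω = Δθ/dt = 0.250000/0.5 = 0.5000
R = −Δy/(cos θ' − cos θ) = -1.5000
v = R·ω = -1.5000·0.5000 = -0.7500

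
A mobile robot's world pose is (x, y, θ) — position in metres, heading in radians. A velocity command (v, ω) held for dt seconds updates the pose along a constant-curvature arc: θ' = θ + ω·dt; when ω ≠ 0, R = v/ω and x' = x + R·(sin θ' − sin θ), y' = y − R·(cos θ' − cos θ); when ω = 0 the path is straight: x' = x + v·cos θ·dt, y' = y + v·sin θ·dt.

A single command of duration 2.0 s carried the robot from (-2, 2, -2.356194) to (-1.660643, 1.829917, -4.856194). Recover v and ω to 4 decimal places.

Δθ = -4.856194 − -2.356194 = -2.500000
ω = Δθ/dt = -2.500000/2.0 = -1.2500
R = Δx/(sin θ' − sin θ) = 0.2000
v = R·ω = 0.2000·-1.2500 = -0.2500

v = -0.2500, ω = -1.2500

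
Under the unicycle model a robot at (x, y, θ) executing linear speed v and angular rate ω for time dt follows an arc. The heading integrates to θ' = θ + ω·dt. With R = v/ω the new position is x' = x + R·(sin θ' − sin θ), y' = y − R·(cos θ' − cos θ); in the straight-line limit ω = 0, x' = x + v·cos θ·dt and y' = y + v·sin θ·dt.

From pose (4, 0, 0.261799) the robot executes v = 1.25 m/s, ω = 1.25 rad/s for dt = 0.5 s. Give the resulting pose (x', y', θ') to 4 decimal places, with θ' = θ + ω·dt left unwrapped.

θ' = 0.2618 + 1.25·0.5 = 0.8868
R = v/ω = 1.25/1.25 = 1.0000
x' = 4 + 1.0000·(sin 0.8868 − sin 0.2618) = 4.5162
y' = 0 − 1.0000·(cos 0.8868 − cos 0.2618) = 0.3340

(4.5162, 0.3340, 0.8868)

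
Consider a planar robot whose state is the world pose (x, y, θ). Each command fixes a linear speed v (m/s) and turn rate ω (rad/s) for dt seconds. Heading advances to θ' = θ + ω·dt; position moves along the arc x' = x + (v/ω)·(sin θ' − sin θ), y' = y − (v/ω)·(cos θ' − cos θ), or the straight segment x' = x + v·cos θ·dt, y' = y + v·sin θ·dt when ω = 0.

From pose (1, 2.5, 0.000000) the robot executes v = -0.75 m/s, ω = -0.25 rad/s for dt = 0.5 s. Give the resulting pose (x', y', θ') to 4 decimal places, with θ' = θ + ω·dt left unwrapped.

(0.6260, 2.5234, -0.1250)

θ' = 0.0000 + -0.25·0.5 = -0.1250
R = v/ω = -0.75/-0.25 = 3.0000
x' = 1 + 3.0000·(sin -0.1250 − sin 0.0000) = 0.6260
y' = 2.5 − 3.0000·(cos -0.1250 − cos 0.0000) = 2.5234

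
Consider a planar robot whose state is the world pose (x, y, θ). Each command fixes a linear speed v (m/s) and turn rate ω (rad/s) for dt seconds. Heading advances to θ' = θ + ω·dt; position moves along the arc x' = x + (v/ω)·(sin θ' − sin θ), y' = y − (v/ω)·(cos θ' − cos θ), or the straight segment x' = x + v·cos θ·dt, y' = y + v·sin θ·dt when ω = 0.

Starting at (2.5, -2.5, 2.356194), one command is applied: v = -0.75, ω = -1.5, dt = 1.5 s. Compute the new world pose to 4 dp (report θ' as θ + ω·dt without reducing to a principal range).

(2.1994, -3.3507, 0.1062)

θ' = 2.3562 + -1.5·1.5 = 0.1062
R = v/ω = -0.75/-1.5 = 0.5000
x' = 2.5 + 0.5000·(sin 0.1062 − sin 2.3562) = 2.1994
y' = -2.5 − 0.5000·(cos 0.1062 − cos 2.3562) = -3.3507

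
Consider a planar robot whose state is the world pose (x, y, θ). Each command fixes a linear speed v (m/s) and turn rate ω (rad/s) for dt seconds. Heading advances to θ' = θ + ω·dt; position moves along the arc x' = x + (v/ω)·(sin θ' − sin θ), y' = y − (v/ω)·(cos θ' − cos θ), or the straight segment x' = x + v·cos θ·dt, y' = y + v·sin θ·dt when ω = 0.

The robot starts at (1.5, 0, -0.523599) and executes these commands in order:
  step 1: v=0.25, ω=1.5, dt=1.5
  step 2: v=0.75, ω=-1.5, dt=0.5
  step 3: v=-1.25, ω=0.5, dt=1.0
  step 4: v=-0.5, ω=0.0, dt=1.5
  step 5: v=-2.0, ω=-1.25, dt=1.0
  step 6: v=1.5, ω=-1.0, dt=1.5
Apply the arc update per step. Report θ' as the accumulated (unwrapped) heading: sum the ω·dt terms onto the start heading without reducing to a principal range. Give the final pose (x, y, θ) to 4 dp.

step 1: θ'=1.7264 (R=0.1667) → pose (1.7480, 0.1702, 1.7264)
step 2: θ'=0.9764 (R=-0.5000) → pose (1.8277, 0.5277, 0.9764)
step 3: θ'=1.4764 (R=-2.5000) → pose (1.4100, -0.6367, 1.4764)
step 4: θ'=1.4764 (straight) → pose (1.3394, -1.3834, 1.4764)
step 5: θ'=0.2264 (R=1.6000) → pose (0.1056, -2.7917, 0.2264)
step 6: θ'=-1.2736 (R=-1.5000) → pose (1.8766, -3.8142, -1.2736)

(1.8766, -3.8142, -1.2736)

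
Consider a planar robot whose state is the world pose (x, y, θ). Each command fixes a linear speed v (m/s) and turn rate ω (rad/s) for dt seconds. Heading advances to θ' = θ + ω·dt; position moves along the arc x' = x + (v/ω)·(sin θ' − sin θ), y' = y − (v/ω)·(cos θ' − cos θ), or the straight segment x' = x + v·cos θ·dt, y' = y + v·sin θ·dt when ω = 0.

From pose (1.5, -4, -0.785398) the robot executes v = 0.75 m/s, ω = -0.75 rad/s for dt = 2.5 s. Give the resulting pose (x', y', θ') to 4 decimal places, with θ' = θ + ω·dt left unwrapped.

(1.2557, -5.5935, -2.6604)

θ' = -0.7854 + -0.75·2.5 = -2.6604
R = v/ω = 0.75/-0.75 = -1.0000
x' = 1.5 + -1.0000·(sin -2.6604 − sin -0.7854) = 1.2557
y' = -4 − -1.0000·(cos -2.6604 − cos -0.7854) = -5.5935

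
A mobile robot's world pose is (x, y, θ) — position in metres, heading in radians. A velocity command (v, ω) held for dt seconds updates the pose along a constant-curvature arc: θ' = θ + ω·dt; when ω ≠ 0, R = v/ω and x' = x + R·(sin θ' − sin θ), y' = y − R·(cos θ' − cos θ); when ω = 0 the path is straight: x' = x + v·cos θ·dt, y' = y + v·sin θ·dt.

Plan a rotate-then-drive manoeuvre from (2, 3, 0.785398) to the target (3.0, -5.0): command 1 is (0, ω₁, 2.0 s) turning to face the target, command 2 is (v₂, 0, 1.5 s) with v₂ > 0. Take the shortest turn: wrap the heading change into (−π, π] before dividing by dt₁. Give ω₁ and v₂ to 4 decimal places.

heading to target = atan2(-5−3, 3−2) = -1.4464
Δθ = wrap(-1.4464 − 0.7854) = -2.2318; ω₁ = Δθ/dt₁ = -1.1159
distance = √((3−2)² + (-5−3)²) = 8.0623; v₂ = distance/dt₂ = 5.3748

ω₁ = -1.1159, v₂ = 5.3748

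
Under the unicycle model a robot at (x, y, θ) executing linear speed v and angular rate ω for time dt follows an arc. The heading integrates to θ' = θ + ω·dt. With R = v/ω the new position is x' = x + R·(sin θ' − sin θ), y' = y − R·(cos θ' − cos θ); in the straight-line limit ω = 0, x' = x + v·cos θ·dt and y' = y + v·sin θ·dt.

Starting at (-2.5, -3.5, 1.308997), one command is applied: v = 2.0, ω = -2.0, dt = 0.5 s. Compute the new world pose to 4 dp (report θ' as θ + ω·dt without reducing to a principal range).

(-1.8382, -2.8062, 0.3090)

θ' = 1.3090 + -2.0·0.5 = 0.3090
R = v/ω = 2.0/-2.0 = -1.0000
x' = -2.5 + -1.0000·(sin 0.3090 − sin 1.3090) = -1.8382
y' = -3.5 − -1.0000·(cos 0.3090 − cos 1.3090) = -2.8062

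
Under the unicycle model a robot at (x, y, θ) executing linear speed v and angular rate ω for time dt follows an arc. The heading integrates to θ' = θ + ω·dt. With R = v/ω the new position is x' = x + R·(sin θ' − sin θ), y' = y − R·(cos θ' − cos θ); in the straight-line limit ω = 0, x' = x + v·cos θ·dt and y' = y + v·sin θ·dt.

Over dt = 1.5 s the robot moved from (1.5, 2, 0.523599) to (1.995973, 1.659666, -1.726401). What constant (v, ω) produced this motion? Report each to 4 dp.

v = 0.5000, ω = -1.5000

Δθ = -1.726401 − 0.523599 = -2.250000
ω = Δθ/dt = -2.250000/1.5 = -1.5000
R = Δx/(sin θ' − sin θ) = -0.3333
v = R·ω = -0.3333·-1.5000 = 0.5000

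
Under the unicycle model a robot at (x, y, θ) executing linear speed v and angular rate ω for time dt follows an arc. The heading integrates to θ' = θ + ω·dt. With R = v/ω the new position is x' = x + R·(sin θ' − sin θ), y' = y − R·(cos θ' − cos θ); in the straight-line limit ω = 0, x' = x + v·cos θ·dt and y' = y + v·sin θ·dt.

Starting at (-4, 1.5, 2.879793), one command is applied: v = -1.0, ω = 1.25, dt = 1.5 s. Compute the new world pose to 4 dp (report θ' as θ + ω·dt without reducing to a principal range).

(-2.9937, 2.3067, 4.7548)

θ' = 2.8798 + 1.25·1.5 = 4.7548
R = v/ω = -1.0/1.25 = -0.8000
x' = -4 + -0.8000·(sin 4.7548 − sin 2.8798) = -2.9937
y' = 1.5 − -0.8000·(cos 4.7548 − cos 2.8798) = 2.3067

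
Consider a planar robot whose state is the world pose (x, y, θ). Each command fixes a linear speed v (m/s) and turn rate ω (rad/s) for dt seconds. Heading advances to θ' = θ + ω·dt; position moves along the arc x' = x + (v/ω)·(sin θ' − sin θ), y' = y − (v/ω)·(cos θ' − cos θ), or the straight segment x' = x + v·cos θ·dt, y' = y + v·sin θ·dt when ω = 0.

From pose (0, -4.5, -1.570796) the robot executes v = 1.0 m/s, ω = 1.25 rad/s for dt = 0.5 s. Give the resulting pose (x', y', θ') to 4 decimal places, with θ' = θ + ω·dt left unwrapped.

θ' = -1.5708 + 1.25·0.5 = -0.9458
R = v/ω = 1.0/1.25 = 0.8000
x' = 0 + 0.8000·(sin -0.9458 − sin -1.5708) = 0.1512
y' = -4.5 − 0.8000·(cos -0.9458 − cos -1.5708) = -4.9681

(0.1512, -4.9681, -0.9458)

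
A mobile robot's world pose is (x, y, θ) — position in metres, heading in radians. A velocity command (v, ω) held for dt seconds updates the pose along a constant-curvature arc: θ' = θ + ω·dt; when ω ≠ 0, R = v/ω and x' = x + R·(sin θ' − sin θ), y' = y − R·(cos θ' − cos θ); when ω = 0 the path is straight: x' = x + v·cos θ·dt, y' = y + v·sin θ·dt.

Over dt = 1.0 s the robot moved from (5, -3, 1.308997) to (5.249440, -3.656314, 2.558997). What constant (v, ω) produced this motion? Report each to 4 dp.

v = -0.7500, ω = 1.2500

Δθ = 2.558997 − 1.308997 = 1.250000
ω = Δθ/dt = 1.250000/1.0 = 1.2500
R = −Δy/(cos θ' − cos θ) = -0.6000
v = R·ω = -0.6000·1.2500 = -0.7500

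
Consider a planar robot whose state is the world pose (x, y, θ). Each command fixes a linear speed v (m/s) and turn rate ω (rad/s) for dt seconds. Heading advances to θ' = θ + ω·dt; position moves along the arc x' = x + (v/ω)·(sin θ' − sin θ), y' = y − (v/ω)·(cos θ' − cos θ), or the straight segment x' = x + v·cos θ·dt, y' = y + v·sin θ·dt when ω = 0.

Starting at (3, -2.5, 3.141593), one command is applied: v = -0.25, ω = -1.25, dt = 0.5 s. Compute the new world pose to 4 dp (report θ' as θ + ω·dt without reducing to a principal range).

θ' = 3.1416 + -1.25·0.5 = 2.5166
R = v/ω = -0.25/-1.25 = 0.2000
x' = 3 + 0.2000·(sin 2.5166 − sin 3.1416) = 3.1170
y' = -2.5 − 0.2000·(cos 2.5166 − cos 3.1416) = -2.5378

(3.1170, -2.5378, 2.5166)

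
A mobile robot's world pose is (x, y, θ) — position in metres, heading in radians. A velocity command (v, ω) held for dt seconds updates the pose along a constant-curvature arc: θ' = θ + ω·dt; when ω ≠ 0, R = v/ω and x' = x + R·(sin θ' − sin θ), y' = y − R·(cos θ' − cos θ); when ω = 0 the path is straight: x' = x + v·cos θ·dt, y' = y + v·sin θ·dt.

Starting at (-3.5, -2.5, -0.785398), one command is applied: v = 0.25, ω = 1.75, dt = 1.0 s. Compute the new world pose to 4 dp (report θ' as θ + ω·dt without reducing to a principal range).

θ' = -0.7854 + 1.75·1.0 = 0.9646
R = v/ω = 0.25/1.75 = 0.1429
x' = -3.5 + 0.1429·(sin 0.9646 − sin -0.7854) = -3.2816
y' = -2.5 − 0.1429·(cos 0.9646 − cos -0.7854) = -2.4804

(-3.2816, -2.4804, 0.9646)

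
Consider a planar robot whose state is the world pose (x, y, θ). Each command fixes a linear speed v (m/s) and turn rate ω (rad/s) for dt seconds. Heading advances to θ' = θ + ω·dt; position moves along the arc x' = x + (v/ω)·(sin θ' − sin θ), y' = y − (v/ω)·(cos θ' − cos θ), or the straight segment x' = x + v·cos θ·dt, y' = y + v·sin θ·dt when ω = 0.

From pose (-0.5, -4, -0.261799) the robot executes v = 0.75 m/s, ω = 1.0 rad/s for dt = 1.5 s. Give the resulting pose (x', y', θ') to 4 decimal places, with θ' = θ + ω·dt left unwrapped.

θ' = -0.2618 + 1.0·1.5 = 1.2382
R = v/ω = 0.75/1.0 = 0.7500
x' = -0.5 + 0.7500·(sin 1.2382 − sin -0.2618) = 0.4030
y' = -4 − 0.7500·(cos 1.2382 − cos -0.2618) = -3.5204

(0.4030, -3.5204, 1.2382)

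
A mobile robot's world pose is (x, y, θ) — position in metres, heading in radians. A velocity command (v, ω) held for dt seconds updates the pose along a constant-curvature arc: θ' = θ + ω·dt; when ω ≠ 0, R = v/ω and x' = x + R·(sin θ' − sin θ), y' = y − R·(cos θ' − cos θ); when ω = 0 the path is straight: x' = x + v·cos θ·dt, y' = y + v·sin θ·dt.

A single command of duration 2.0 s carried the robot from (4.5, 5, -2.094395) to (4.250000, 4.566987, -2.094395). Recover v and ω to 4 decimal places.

v = 0.2500, ω = 0.0000

Δθ = -2.094395 − -2.094395 = 0.000000
ω = Δθ/dt = 0.000000/2.0 = 0.0000
ω = 0 → v = (Δx·cos θ + Δy·sin θ)/dt = 0.2500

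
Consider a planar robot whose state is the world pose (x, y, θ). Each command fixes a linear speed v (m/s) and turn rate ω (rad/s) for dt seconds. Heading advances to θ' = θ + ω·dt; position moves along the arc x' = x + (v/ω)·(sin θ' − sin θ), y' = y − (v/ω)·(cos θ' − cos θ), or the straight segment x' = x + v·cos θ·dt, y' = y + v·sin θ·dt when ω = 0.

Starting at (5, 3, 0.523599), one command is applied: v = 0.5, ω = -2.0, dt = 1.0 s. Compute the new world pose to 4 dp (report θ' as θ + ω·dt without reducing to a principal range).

θ' = 0.5236 + -2.0·1.0 = -1.4764
R = v/ω = 0.5/-2.0 = -0.2500
x' = 5 + -0.2500·(sin -1.4764 − sin 0.5236) = 5.3739
y' = 3 − -0.2500·(cos -1.4764 − cos 0.5236) = 2.8071

(5.3739, 2.8071, -1.4764)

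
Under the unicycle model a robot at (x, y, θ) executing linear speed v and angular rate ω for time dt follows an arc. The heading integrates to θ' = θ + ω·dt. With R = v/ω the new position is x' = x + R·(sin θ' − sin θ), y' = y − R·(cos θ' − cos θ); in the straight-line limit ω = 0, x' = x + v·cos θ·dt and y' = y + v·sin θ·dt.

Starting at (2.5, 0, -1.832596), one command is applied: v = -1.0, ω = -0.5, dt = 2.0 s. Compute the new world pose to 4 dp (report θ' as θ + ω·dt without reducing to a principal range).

(3.8236, 1.3876, -2.8326)

θ' = -1.8326 + -0.5·2.0 = -2.8326
R = v/ω = -1.0/-0.5 = 2.0000
x' = 2.5 + 2.0000·(sin -2.8326 − sin -1.8326) = 3.8236
y' = 0 − 2.0000·(cos -2.8326 − cos -1.8326) = 1.3876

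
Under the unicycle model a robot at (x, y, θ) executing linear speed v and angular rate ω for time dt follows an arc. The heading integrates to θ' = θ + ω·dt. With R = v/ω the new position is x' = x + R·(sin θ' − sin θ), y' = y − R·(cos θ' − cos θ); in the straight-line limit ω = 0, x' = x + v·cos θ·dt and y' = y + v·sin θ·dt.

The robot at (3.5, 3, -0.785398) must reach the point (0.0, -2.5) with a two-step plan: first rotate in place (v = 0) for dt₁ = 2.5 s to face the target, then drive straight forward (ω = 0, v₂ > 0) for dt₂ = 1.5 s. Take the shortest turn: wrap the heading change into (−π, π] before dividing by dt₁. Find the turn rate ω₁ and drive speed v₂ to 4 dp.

ω₁ = -0.5409, v₂ = 4.3461

heading to target = atan2(-2.5−3, 0−3.5) = -2.1375
Δθ = wrap(-2.1375 − -0.7854) = -1.3521; ω₁ = Δθ/dt₁ = -0.5409
distance = √((0−3.5)² + (-2.5−3)²) = 6.5192; v₂ = distance/dt₂ = 4.3461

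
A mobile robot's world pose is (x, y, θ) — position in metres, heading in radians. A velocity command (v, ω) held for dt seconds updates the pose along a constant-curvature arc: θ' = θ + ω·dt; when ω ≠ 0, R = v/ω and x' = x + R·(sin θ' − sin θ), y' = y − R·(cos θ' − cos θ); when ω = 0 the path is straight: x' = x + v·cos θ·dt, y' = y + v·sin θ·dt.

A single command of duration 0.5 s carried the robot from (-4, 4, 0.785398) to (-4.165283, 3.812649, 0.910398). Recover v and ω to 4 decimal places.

Δθ = 0.910398 − 0.785398 = 0.125000
ω = Δθ/dt = 0.125000/0.5 = 0.2500
R = −Δy/(cos θ' − cos θ) = -2.0000
v = R·ω = -2.0000·0.2500 = -0.5000

v = -0.5000, ω = 0.2500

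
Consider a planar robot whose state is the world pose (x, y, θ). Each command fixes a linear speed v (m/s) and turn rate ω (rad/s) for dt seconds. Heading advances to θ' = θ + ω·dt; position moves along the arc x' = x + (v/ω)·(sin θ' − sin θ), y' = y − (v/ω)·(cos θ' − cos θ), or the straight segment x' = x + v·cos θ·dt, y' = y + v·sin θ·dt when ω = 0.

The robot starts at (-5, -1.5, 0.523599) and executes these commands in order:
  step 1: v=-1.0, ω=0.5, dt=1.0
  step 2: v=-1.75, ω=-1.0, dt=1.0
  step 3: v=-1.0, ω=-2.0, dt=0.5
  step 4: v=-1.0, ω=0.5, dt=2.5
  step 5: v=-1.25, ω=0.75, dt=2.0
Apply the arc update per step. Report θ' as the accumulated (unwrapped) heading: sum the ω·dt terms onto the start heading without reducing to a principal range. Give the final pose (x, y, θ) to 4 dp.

step 1: θ'=1.0236 (R=-2.0000) → pose (-5.7080, -2.1915, 1.0236)
step 2: θ'=0.0236 (R=1.7500) → pose (-7.1612, -3.0305, 0.0236)
step 3: θ'=-0.9764 (R=0.5000) → pose (-7.5872, -2.8106, -0.9764)
step 4: θ'=0.2736 (R=-2.0000) → pose (-9.7846, -2.0050, 0.2736)
step 5: θ'=1.7736 (R=-1.6667) → pose (-10.9667, -3.9454, 1.7736)

(-10.9667, -3.9454, 1.7736)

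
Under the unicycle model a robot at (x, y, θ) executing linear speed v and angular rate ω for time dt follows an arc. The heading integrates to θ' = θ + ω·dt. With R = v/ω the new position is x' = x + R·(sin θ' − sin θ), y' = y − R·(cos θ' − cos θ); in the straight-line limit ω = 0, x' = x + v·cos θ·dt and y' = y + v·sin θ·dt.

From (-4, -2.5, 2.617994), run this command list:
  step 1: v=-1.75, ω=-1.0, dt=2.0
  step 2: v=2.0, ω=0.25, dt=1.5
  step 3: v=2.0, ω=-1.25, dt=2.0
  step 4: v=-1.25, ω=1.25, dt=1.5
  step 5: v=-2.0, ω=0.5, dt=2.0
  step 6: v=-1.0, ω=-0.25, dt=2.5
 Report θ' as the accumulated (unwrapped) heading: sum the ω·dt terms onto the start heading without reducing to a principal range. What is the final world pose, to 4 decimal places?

(-3.9067, -8.2603, 0.7430)

step 1: θ'=0.6180 (R=1.7500) → pose (-3.8610, -5.4419, 0.6180)
step 2: θ'=0.9930 (R=8.0000) → pose (-1.7949, -3.2910, 0.9930)
step 3: θ'=-1.5070 (R=-1.6000) → pose (1.1421, -4.0629, -1.5070)
step 4: θ'=0.3680 (R=-1.0000) → pose (-0.2156, -3.1936, 0.3680)
step 5: θ'=1.3680 (R=-4.0000) → pose (-2.6947, -6.1201, 1.3680)
step 6: θ'=0.7430 (R=4.0000) → pose (-3.9067, -8.2603, 0.7430)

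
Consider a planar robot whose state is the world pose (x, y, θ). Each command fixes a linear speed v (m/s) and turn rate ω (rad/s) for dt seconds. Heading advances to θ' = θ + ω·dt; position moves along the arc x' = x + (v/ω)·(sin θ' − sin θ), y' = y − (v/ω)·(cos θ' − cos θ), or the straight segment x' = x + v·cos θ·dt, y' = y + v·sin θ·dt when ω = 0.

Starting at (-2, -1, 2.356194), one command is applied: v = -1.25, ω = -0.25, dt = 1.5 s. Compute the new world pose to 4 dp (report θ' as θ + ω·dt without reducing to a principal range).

(-0.9507, -2.5407, 1.9812)

θ' = 2.3562 + -0.25·1.5 = 1.9812
R = v/ω = -1.25/-0.25 = 5.0000
x' = -2 + 5.0000·(sin 1.9812 − sin 2.3562) = -0.9507
y' = -1 − 5.0000·(cos 1.9812 − cos 2.3562) = -2.5407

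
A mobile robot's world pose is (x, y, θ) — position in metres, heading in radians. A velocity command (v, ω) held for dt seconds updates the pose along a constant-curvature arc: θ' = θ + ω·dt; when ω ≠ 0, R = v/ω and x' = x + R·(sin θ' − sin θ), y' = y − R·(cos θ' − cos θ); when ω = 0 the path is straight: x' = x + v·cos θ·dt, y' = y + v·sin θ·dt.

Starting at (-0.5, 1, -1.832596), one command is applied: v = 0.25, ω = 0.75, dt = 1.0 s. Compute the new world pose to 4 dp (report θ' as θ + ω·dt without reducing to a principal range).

θ' = -1.8326 + 0.75·1.0 = -1.0826
R = v/ω = 0.25/0.75 = 0.3333
x' = -0.5 + 0.3333·(sin -1.0826 − sin -1.8326) = -0.4724
y' = 1 − 0.3333·(cos -1.0826 − cos -1.8326) = 0.7574

(-0.4724, 0.7574, -1.0826)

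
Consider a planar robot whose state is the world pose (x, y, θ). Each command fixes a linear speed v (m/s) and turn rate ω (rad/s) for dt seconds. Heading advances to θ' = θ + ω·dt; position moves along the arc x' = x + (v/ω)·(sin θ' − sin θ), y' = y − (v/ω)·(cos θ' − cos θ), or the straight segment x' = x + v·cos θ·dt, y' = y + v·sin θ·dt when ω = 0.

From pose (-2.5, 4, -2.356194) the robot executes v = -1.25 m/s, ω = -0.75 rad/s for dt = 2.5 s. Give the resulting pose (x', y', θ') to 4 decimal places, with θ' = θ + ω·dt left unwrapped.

(0.1559, 3.5929, -4.2312)

θ' = -2.3562 + -0.75·2.5 = -4.2312
R = v/ω = -1.25/-0.75 = 1.6667
x' = -2.5 + 1.6667·(sin -4.2312 − sin -2.3562) = 0.1559
y' = 4 − 1.6667·(cos -4.2312 − cos -2.3562) = 3.5929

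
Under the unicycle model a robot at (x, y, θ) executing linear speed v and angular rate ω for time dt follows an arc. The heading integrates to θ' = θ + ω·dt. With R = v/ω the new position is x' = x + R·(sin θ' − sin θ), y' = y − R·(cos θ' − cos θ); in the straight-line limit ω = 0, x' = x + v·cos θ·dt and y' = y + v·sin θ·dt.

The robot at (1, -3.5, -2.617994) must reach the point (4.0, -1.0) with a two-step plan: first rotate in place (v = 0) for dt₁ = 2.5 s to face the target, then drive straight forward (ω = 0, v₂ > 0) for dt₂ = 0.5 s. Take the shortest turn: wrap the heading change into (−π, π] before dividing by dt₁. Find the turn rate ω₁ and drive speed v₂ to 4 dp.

heading to target = atan2(-1−-3.5, 4−1) = 0.6947
Δθ = wrap(0.6947 − -2.6180) = -2.9705; ω₁ = Δθ/dt₁ = -1.1882
distance = √((4−1)² + (-1−-3.5)²) = 3.9051; v₂ = distance/dt₂ = 7.8102

ω₁ = -1.1882, v₂ = 7.8102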